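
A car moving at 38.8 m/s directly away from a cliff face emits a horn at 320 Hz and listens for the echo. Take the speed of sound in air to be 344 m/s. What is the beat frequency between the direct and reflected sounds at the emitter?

65 Hz

The cliff face receives the sound from a moving source: f₁ = f₀ · v/(v + v_e) = 320 × 344/382.8 ≈ 287.6 Hz.
On the return leg the car is a moving observer: f₂ = f₁ · (v − v_e)/v = 287.6 × 305.2/344 ≈ 255.1 Hz.
Beat against the emitted tone: |f₂ − f₀| = 2v_e·f₀/(v + v_e) = 2 × 38.8 × 320/382.8 ≈ 65 Hz.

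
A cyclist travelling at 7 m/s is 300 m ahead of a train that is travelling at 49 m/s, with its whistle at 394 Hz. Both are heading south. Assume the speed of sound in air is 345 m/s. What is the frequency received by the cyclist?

The cyclist is ahead, so the train is moving toward it while the cyclist is moving away from the train.
General Doppler shift: f' = f · (v − v_o)/(v − v_s).
f' = 394 × (345 − 7)/(345 − 49) = 394 × 338/296 ≈ 450 Hz.

450 Hz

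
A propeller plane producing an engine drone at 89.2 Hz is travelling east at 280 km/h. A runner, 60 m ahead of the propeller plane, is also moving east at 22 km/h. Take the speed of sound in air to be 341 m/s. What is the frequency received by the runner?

113 Hz

280 km/h = 77.78 m/s; 22 km/h = 6.111 m/s.
The runner is ahead, so the propeller plane is moving toward it while the runner is moving away from the propeller plane.
General Doppler shift: f' = f · (v − v_o)/(v − v_s).
f' = 89.2 × (341 − 6.111)/(341 − 77.78) = 89.2 × 334.89/263.22 ≈ 113 Hz.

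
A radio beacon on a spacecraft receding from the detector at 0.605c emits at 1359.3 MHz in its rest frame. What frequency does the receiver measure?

674.3 MHz

Relativistic Doppler for frequency: f' = f₀ · √((1 − β)/(1 + β)).
f' = 1359.3 × √(0.3950/1.6050) = 1359.3 × 0.49609 ≈ 674.3 MHz.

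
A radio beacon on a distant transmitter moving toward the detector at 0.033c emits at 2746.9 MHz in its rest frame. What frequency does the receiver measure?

Relativistic Doppler for frequency: f' = f₀ · √((1 + β)/(1 − β)).
f' = 2746.9 × √(1.0330/0.9670) = 2746.9 × 1.03356 ≈ 2839.1 MHz.

2839.1 MHz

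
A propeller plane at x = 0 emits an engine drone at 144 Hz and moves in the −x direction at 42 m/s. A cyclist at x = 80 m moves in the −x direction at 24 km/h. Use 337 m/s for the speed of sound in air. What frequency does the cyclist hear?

24 km/h = 6.667 m/s.
The observer lies on the +x side, so the source is heading away from the observer and the observer is heading toward the source.
General Doppler shift: f' = f · (v + v_o)/(v + v_s).
f' = 144 × (337 + 6.667)/(337 + 42) = 144 × 343.67/379 ≈ 131 Hz.

131 Hz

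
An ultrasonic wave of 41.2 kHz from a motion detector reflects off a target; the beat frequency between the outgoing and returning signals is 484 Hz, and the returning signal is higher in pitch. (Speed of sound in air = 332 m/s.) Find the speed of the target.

Double Doppler shift off a moving reflector: f₂ = f₀ · (v + u)/(v − u) (u > 0 toward emitter).
Returning signal is higher, so f₂ = f₀ + Δf = 41200 + 484 = 41684 Hz.
Rearranging, u = v · (f₂ − f₀)/(f₂ + f₀) = 332 × 484/82884 ≈ 1.94 m/s.
So the target is moving at 1.94 m/s toward the emitter.

1.94 m/s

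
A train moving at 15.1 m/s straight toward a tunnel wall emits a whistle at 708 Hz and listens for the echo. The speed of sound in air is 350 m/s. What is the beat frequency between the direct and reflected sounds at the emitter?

64 Hz

The tunnel wall receives the sound from a moving source: f₁ = f₀ · v/(v − v_e) = 708 × 350/334.9 ≈ 739.9 Hz.
On the return leg the train is a moving observer: f₂ = f₁ · (v + v_e)/v = 739.9 × 365.1/350 ≈ 771.8 Hz.
Equivalently f₂ = f₀ · (v + v_e)/(v − v_e).
Beat against the emitted tone: |f₂ − f₀| = 2v_e·f₀/(v − v_e) = 2 × 15.1 × 708/334.9 ≈ 64 Hz.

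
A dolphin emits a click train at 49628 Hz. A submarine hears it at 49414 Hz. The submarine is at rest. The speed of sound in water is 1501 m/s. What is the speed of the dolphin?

6.5 m/s

f' < f, so the dolphin is receding.
f' = f · v/(v + v_s) ⇒ v_s = v · |1 − f/f'|.
v_s = 1501 × |1 − 49628/49414| = 1501 × 0.004331 ≈ 6.5 m/s.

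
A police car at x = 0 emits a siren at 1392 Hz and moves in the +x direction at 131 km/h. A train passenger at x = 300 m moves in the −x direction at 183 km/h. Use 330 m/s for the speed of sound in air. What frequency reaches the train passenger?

1806 Hz

131 km/h = 36.39 m/s; 183 km/h = 50.83 m/s.
The observer lies on the +x side, so the source is heading toward the observer and the observer is heading toward the source.
General Doppler shift: f' = f · (v + v_o)/(v − v_s).
f' = 1392 × (330 + 50.83)/(330 − 36.39) = 1392 × 380.83/293.61 ≈ 1806 Hz.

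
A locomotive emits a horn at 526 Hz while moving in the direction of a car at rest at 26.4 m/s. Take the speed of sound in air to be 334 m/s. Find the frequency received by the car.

571 Hz

Moving source, stationary observer: f' = f · v/(v − v_s) since the source is approaching.
f' = 526 × 334/(334 − 26.4) = 526 × 334/307.6 ≈ 571 Hz.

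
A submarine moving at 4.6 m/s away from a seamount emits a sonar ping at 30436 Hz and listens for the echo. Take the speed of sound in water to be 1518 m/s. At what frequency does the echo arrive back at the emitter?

30252 Hz

The seamount receives the sound from a moving source: f₁ = f₀ · v/(v + v_e) = 30436 × 1518/1522.6 ≈ 30344 Hz.
On the return leg the submarine is a moving observer: f₂ = f₁ · (v − v_e)/v = 30344 × 1513.4/1518 ≈ 30252 Hz.
Equivalently f₂ = f₀ · (v − v_e)/(v + v_e).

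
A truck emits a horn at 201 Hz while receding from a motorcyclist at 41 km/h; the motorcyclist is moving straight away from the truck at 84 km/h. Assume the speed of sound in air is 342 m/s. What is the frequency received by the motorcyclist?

41 km/h = 11.39 m/s; 84 km/h = 23.33 m/s.
Both move, so f' = f · (v − v_o)/(v + v_s).
f' = 201 × (342 − 23.33)/(342 + 11.39) = 201 × 318.67/353.39 ≈ 181 Hz.

181 Hz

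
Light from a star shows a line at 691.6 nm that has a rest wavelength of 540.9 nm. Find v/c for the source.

λ'/λ₀ = 1.2786 > 1 (redshift), so the source is receding.
λ'/λ₀ = √((1 + β)/(1 − β)) for a receding source ⇒ β = (r² − 1)/(r² + 1) with r = λ'/λ₀.
β = (1.6348 − 1)/(1.6348 + 1) ≈ 0.241.

0.241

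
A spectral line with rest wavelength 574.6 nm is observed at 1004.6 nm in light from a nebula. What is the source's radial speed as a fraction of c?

λ'/λ₀ = 1.7483 > 1 (redshift), so the source is receding.
λ'/λ₀ = √((1 + β)/(1 − β)) for a receding source ⇒ β = (r² − 1)/(r² + 1) with r = λ'/λ₀.
β = (3.0567 − 1)/(3.0567 + 1) ≈ 0.507.

0.507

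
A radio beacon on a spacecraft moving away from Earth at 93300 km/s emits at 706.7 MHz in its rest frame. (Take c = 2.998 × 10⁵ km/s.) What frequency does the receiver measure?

512.2 MHz

β = v/c = 93300/299800 = 0.3112.
Relativistic Doppler for frequency: f' = f₀ · √((1 − β)/(1 + β)).
f' = 706.7 × √(0.6888/1.3112) = 706.7 × 0.72478 ≈ 512.2 MHz.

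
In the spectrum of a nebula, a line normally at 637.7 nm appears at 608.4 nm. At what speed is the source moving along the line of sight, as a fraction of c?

0.047c

λ'/λ₀ = 0.9541 < 1 (blueshift), so the source is approaching.
λ'/λ₀ = √((1 − β)/(1 + β)) for an approaching source ⇒ β = (1 − r²)/(1 + r²) with r = λ'/λ₀.
β = (1 − 0.9102)/(1 + 0.9102) ≈ 0.047.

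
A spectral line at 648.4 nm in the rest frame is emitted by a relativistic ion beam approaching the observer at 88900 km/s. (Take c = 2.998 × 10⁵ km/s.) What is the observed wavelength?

477.6 nm

β = v/c = 88900/299800 = 0.2965.
Relativistic Doppler for wavelength: λ' = λ₀ · √((1 − β)/(1 + β)).
λ' = 648.4 × √(0.7035/1.2965) = 648.4 × 0.73660 ≈ 477.6 nm.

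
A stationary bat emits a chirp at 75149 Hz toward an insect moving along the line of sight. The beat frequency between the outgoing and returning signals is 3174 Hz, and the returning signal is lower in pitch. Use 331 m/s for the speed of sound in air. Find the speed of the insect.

7.1 m/s

Double Doppler shift off a moving reflector: f₂ = f₀ · (v + u)/(v − u) (u > 0 toward emitter).
Returning signal is lower, so f₂ = f₀ − Δf = 75149 − 3174 = 71975 Hz.
Rearranging, u = v · (f₂ − f₀)/(f₂ + f₀) = 331 × -3174/147124 ≈ -7.1 m/s.
So the insect is moving at 7.1 m/s away from the emitter.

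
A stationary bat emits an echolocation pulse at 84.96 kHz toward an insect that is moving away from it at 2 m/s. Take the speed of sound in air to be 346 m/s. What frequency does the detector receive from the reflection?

84.0 kHz

The insect first receives the wave as a moving observer: f₁ = f₀ · (v − u)/v = 84.96 × (346 − 2)/346 ≈ 84.5 kHz.
The reflection then acts as a moving source: f₂ = f₁ · v/(v + u) ≈ 84.0 kHz.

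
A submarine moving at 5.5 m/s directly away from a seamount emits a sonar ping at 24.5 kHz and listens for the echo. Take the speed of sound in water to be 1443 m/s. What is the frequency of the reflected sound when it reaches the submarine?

The seamount receives the sound from a moving source: f₁ = f₀ · v/(v + v_e) = 24.5 × 1443/1448.5 ≈ 24.4 kHz.
On the return leg the submarine is a moving observer: f₂ = f₁ · (v − v_e)/v = 24.4 × 1437.5/1443 ≈ 24.3 kHz.
Equivalently f₂ = f₀ · (v − v_e)/(v + v_e).

24.3 kHz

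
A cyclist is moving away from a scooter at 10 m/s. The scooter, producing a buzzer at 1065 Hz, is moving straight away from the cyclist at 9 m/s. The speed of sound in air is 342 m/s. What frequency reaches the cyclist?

1007 Hz

General Doppler shift: f' = f · (v − v_o)/(v + v_s).
f' = 1065 × (342 − 10)/(342 + 9) = 1065 × 332/351 ≈ 1007 Hz.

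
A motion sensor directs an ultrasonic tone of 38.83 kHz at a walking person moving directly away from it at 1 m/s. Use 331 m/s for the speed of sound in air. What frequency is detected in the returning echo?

The walking person first receives the wave as a moving observer: f₁ = f₀ · (v − u)/v = 38.83 × (331 − 1)/331 ≈ 38.7 kHz.
On reflection it acts as a source moving away from the stationary detector: f₂ = f₁ · v/(v + u) = 38.7 × 331/332 ≈ 38.6 kHz.
Equivalently f₂ = f₀ · (v − u)/(v + u).

38.6 kHz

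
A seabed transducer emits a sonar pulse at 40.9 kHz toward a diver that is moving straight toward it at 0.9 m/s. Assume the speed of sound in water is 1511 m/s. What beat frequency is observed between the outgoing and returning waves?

The diver first receives the wave as a moving observer: f₁ = f₀ · (v + u)/v = 40.9 × (1511 + 0.9)/1511 ≈ 40.9244 kHz.
The reflection then acts as a moving source: f₂ = f₁ · v/(v − u) ≈ 40.9488 kHz.
Equivalently f₂ = f₀ · (v + u)/(v − u).
Beat frequency (with f₀ = 40900 Hz): |f₂ − f₀| = 2u·f₀/(v − u) = 2 × 0.9 × 40900/1510.1 ≈ 48.8 Hz.

48.8 Hz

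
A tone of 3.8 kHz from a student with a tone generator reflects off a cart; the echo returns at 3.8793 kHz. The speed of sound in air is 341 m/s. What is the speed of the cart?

Double Doppler shift off a moving reflector: f₂ = f₀ · (v + u)/(v − u) (u > 0 toward emitter).
Rearranging, u = v · (f₂ − f₀)/(f₂ + f₀) = 341 × 0.0793/7.6793 ≈ 3.5 m/s.
So the cart is moving at 3.5 m/s toward the emitter.

3.5 m/s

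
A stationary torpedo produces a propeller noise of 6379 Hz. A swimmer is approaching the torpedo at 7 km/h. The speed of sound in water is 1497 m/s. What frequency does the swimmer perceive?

6387 Hz

7 km/h = 1.944 m/s.
Only the observer moves, toward the source, so f' = f · (v + v_o)/v.
f' = 6379 × (1497 + 1.944)/1497 = 6379 × 1498.9/1497 ≈ 6387 Hz.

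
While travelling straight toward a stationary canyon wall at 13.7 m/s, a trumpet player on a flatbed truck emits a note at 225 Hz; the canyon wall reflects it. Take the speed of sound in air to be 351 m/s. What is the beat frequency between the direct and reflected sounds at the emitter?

The canyon wall receives the sound from a moving source: f₁ = f₀ · v/(v − v_e) = 225 × 351/337.3 ≈ 234.14 Hz.
On the return leg the trumpet player on a flatbed truck is a moving observer: f₂ = f₁ · (v + v_e)/v = 234.14 × 364.7/351 ≈ 243.28 Hz.
Beat against the emitted tone: |f₂ − f₀| = 2v_e·f₀/(v − v_e) = 2 × 13.7 × 225/337.3 ≈ 18.3 Hz.

18.3 Hz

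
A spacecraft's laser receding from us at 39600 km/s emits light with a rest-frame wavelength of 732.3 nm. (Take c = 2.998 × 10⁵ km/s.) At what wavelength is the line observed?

836.4 nm

β = v/c = 39600/299800 = 0.1321.
Relativistic Doppler for wavelength: λ' = λ₀ · √((1 + β)/(1 − β)).
λ' = 732.3 × √(1.1321/0.8679) = 732.3 × 1.14210 ≈ 836.4 nm.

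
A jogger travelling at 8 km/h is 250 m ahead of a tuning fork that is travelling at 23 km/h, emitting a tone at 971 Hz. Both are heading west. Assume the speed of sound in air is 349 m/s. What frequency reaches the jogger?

23 km/h = 6.389 m/s; 8 km/h = 2.222 m/s.
The jogger is ahead, so the tuning fork is moving toward it while the jogger is moving away from the tuning fork.
General Doppler shift: f' = f · (v − v_o)/(v − v_s).
f' = 971 × (349 − 2.222)/(349 − 6.389) = 971 × 346.78/342.61 ≈ 983 Hz.

983 Hz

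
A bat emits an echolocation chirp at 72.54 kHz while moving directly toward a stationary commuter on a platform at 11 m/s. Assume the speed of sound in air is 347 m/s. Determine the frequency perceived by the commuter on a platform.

74.9 kHz

Moving source, stationary observer: f' = f · v/(v − v_s) since the source is approaching.
f' = 72.54 × 347/(347 − 11) = 72.54 × 347/336 ≈ 74.9 kHz.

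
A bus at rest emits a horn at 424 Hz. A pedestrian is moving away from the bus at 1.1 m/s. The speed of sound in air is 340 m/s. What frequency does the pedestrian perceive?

Only the observer moves, away from the source, so f' = f · (v − v_o)/v.
f' = 424 × (340 − 1.1)/340 = 424 × 338.9/340 ≈ 423 Hz.

423 Hz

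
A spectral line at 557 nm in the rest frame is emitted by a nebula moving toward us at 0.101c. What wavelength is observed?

Relativistic Doppler for wavelength: λ' = λ₀ · √((1 − β)/(1 + β)).
λ' = 557 × √(0.8990/1.1010) = 557 × 0.90362 ≈ 503.3 nm.

503.3 nm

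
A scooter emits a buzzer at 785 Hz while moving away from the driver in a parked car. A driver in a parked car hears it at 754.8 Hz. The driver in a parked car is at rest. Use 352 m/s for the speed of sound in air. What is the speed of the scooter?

f' = f · v/(v + v_s) ⇒ v_s = v · |1 − f/f'|.
v_s = 352 × |1 − 785/754.8| = 352 × 0.04001 ≈ 14.1 m/s.

14.1 m/s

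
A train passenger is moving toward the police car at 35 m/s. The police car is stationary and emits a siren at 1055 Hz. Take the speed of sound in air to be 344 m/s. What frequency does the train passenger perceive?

1162 Hz

Moving observer, stationary source: f' = f · (v + v_o)/v.
f' = 1055 × (344 + 35)/344 = 1055 × 379/344 ≈ 1162 Hz.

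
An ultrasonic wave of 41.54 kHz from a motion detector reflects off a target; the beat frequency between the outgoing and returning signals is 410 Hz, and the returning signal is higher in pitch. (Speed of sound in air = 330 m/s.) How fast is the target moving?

1.62 m/s

Double Doppler shift off a moving reflector: f₂ = f₀ · (v + u)/(v − u) (u > 0 toward emitter).
Returning signal is higher, so f₂ = f₀ + Δf = 41540 + 410 = 41950 Hz.
Rearranging, u = v · (f₂ − f₀)/(f₂ + f₀) = 330 × 410/83490 ≈ 1.62 m/s.
So the target is moving at 1.62 m/s toward the emitter.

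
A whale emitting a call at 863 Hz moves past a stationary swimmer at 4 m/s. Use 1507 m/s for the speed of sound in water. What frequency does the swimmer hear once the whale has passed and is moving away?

861 Hz

Receding: f₂ = f · v/(v + v_s) = 863 × 1507/1511 ≈ 861 Hz.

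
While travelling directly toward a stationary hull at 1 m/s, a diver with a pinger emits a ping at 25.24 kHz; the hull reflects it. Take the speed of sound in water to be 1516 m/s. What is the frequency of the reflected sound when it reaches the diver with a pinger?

25.3 kHz

The hull receives the sound from a moving source: f₁ = f₀ · v/(v − v_e) = 25.24 × 1516/1515 ≈ 25.3 kHz.
On the return leg the diver with a pinger is a moving observer: f₂ = f₁ · (v + v_e)/v = 25.3 × 1517/1516 ≈ 25.3 kHz.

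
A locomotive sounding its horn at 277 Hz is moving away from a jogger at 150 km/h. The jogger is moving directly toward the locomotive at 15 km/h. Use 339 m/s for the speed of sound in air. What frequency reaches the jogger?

150 km/h = 41.67 m/s; 15 km/h = 4.167 m/s.
General Doppler shift: f' = f · (v + v_o)/(v + v_s).
f' = 277 × (339 + 4.167)/(339 + 41.67) = 277 × 343.17/380.67 ≈ 250 Hz.

250 Hz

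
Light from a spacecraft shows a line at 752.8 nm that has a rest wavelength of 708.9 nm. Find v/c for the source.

λ'/λ₀ = 1.0619 > 1 (redshift), so the source is receding.
λ'/λ₀ = √((1 + β)/(1 − β)) for a receding source ⇒ β = (r² − 1)/(r² + 1) with r = λ'/λ₀.
β = (1.1277 − 1)/(1.1277 + 1) ≈ 0.060.

0.060c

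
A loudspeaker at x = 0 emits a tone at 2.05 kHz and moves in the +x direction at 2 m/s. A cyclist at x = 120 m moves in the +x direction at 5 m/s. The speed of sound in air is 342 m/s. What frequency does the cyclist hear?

The observer lies on the +x side, so the source is heading toward the observer and the observer is heading away from the source.
Both move, so f' = f · (v − v_o)/(v − v_s).
f' = 2.05 × (342 − 5)/(342 − 2) = 2.05 × 337/340 ≈ 2.03 kHz.

2.03 kHz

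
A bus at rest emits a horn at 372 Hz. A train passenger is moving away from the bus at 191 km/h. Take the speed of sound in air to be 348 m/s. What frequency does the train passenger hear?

191 km/h = 53.06 m/s.
Moving observer, stationary source: f' = f · (v − v_o)/v.
f' = 372 × (348 − 53.06)/348 = 372 × 294.94/348 ≈ 315 Hz.

315 Hz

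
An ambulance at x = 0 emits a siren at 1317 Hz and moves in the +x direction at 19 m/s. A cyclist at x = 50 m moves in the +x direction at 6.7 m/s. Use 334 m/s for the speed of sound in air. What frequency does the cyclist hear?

1368 Hz

The observer lies on the +x side, so the source is heading toward the observer and the observer is heading away from the source.
With source approaching and observer receding, f' = f · (v − v_o)/(v − v_s).
f' = 1317 × (334 − 6.7)/(334 − 19) = 1317 × 327.3/315 ≈ 1368 Hz.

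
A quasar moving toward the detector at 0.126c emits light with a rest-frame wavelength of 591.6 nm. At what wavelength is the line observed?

Relativistic Doppler for wavelength: λ' = λ₀ · √((1 − β)/(1 + β)).
λ' = 591.6 × √(0.8740/1.1260) = 591.6 × 0.88102 ≈ 521.2 nm.

521.2 nm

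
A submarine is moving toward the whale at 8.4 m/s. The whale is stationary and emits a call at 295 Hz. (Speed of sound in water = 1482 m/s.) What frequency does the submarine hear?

Only the observer moves, toward the source, so f' = f · (v + v_o)/v.
f' = 295 × (1482 + 8.4)/1482 = 295 × 1490.4/1482 ≈ 297 Hz.

297 Hz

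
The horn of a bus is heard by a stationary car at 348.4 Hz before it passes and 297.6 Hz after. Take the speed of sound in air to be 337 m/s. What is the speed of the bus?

27 m/s

f₁/f₂ = (v + v_s)/(v − v_s), so v_s = v · (f₁ − f₂)/(f₁ + f₂).
v_s = 337 × (348.4 − 297.6)/(348.4 + 297.6) = 337 × 50.8/646.0 ≈ 27 m/s.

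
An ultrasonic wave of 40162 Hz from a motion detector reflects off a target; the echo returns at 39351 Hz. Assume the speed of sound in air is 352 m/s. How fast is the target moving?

3.6 m/s

Double Doppler shift off a moving reflector: f₂ = f₀ · (v + u)/(v − u) (u > 0 toward emitter).
Rearranging, u = v · (f₂ − f₀)/(f₂ + f₀) = 352 × -811/79513 ≈ -3.6 m/s.
So the target is moving at 3.6 m/s away from the emitter.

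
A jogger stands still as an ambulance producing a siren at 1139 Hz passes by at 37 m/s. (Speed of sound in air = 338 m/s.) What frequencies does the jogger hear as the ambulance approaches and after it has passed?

1279 Hz approaching; 1027 Hz receding

Approaching: f₁ = f · v/(v − v_s) = 1139 × 338/301 ≈ 1279 Hz.
Receding: f₂ = f · v/(v + v_s) = 1139 × 338/375 ≈ 1027 Hz.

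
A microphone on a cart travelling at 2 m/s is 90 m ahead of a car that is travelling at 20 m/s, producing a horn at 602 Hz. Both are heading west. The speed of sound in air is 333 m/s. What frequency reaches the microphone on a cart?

The microphone on a cart is ahead, so the car is moving toward it while the microphone on a cart is moving away from the car.
General Doppler shift: f' = f · (v − v_o)/(v − v_s).
f' = 602 × (333 − 2)/(333 − 20) = 602 × 331/313 ≈ 637 Hz.

637 Hz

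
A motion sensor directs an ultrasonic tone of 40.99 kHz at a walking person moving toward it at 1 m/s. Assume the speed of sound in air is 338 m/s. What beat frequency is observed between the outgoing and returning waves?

243 Hz

The walking person first receives the wave as a moving observer: f₁ = f₀ · (v + u)/v = 40.99 × (338 + 1)/338 ≈ 41.111 kHz.
The reflection then acts as a moving source: f₂ = f₁ · v/(v − u) ≈ 41.233 kHz.
Equivalently f₂ = f₀ · (v + u)/(v − u).
Beat frequency (with f₀ = 40990 Hz): |f₂ − f₀| = 2u·f₀/(v − u) = 2 × 1 × 40990/337 ≈ 243 Hz.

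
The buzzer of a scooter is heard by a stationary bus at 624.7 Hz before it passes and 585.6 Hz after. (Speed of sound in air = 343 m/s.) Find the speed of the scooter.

11.1 m/s

f₁/f₂ = (v + v_s)/(v − v_s), so v_s = v · (f₁ − f₂)/(f₁ + f₂).
v_s = 343 × (624.7 − 585.6)/(624.7 + 585.6) = 343 × 39.1/1210.3 ≈ 11.1 m/s.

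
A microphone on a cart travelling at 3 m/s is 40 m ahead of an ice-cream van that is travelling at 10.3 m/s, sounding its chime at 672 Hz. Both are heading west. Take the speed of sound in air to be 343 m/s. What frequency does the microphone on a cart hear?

The microphone on a cart is ahead, so the ice-cream van is moving toward it while the microphone on a cart is moving away from the ice-cream van.
With source approaching and observer receding, f' = f · (v − v_o)/(v − v_s).
f' = 672 × (343 − 3)/(343 − 10.3) = 672 × 340/332.7 ≈ 687 Hz.

687 Hz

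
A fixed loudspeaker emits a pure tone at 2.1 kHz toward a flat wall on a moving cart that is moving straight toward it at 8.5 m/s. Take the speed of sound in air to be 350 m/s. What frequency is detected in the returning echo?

2.20 kHz

At the flat wall on a moving cart (a moving observer), f₁ = f₀ · (v + u)/v = 2.1 × 358.5/350 ≈ 2.15 kHz.
On reflection it acts as a source moving toward the stationary detector: f₂ = f₁ · v/(v − u) = 2.15 × 350/341.5 ≈ 2.20 kHz.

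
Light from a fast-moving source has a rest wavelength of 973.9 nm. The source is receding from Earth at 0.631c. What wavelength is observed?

2047.5 nm

Relativistic Doppler for wavelength: λ' = λ₀ · √((1 + β)/(1 − β)).
λ' = 973.9 × √(1.6310/0.3690) = 973.9 × 2.10239 ≈ 2047.5 nm.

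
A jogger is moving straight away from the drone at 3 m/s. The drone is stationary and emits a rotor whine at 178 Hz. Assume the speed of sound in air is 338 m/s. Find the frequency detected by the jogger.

Moving observer, stationary source: f' = f · (v − v_o)/v.
f' = 178 × (338 − 3)/338 = 178 × 335/338 ≈ 176 Hz.

176 Hz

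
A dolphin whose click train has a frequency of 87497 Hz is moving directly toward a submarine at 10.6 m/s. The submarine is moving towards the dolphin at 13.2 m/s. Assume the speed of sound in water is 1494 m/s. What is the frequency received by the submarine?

88901 Hz

With source approaching and observer approaching, f' = f · (v + v_o)/(v − v_s).
f' = 87497 × (1494 + 13.2)/(1494 − 10.6) = 87497 × 1507.2/1483.4 ≈ 88901 Hz.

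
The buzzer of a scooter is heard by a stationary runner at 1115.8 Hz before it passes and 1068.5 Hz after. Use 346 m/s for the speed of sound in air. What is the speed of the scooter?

f₁/f₂ = (v + v_s)/(v − v_s), so v_s = v · (f₁ − f₂)/(f₁ + f₂).
v_s = 346 × (1115.8 − 1068.5)/(1115.8 + 1068.5) = 346 × 47.3/2184.3 ≈ 7.5 m/s.

7.5 m/s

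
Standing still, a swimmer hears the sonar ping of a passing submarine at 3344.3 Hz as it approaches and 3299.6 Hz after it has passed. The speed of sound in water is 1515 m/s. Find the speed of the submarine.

f₁/f₂ = (v + v_s)/(v − v_s), so v_s = v · (f₁ − f₂)/(f₁ + f₂).
v_s = 1515 × (3344.3 − 3299.6)/(3344.3 + 3299.6) = 1515 × 44.7/6643.9 ≈ 10.2 m/s.

10.2 m/s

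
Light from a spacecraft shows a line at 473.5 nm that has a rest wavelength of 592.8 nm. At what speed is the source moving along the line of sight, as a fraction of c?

λ'/λ₀ = 0.7988 < 1 (blueshift), so the source is approaching.
λ'/λ₀ = √((1 − β)/(1 + β)) for an approaching source ⇒ β = (1 − r²)/(1 + r²) with r = λ'/λ₀.
β = (1 − 0.6380)/(1 + 0.6380) ≈ 0.221.

0.221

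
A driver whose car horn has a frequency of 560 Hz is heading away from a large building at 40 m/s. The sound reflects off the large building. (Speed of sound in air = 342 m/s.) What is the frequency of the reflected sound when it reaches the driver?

The large building receives the sound from a moving source: f₁ = f₀ · v/(v + v_e) = 560 × 342/382 ≈ 501 Hz.
On the return leg the driver is a moving observer: f₂ = f₁ · (v − v_e)/v = 501 × 302/342 ≈ 443 Hz.
Equivalently f₂ = f₀ · (v − v_e)/(v + v_e).

443 Hz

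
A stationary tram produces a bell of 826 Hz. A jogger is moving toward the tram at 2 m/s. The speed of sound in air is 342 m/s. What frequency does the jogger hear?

831 Hz

Only the observer moves, toward the source, so f' = f · (v + v_o)/v.
f' = 826 × (342 + 2)/342 = 826 × 344/342 ≈ 831 Hz.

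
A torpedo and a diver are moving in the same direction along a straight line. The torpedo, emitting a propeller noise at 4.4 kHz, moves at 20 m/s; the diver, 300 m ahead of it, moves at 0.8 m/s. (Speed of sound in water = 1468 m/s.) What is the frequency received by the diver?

4.46 kHz

The diver is ahead, so the torpedo is moving toward it while the diver is moving away from the torpedo.
Both move, so f' = f · (v − v_o)/(v − v_s).
f' = 4.4 × (1468 − 0.8)/(1468 − 20) = 4.4 × 1467.2/1448 ≈ 4.46 kHz.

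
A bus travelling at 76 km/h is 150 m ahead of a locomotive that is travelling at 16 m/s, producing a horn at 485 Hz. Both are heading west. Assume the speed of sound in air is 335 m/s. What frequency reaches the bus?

76 km/h = 21.11 m/s.
The bus is ahead, so the locomotive is moving toward it while the bus is moving away from the locomotive.
General Doppler shift: f' = f · (v − v_o)/(v − v_s).
f' = 485 × (335 − 21.11)/(335 − 16) = 485 × 313.89/319 ≈ 477 Hz.

477 Hz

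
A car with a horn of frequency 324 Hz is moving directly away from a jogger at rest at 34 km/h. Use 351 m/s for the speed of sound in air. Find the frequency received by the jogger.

34 km/h = 9.444 m/s.
Only the source moves, away from the listener, so f' = f · v/(v + v_s).
f' = 324 × 351/(351 + 9.444) = 324 × 351/360.4 ≈ 316 Hz.

316 Hz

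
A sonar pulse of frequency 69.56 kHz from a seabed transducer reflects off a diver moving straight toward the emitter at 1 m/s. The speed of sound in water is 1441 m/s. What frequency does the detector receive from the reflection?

69.7 kHz

The diver first receives the wave as a moving observer: f₁ = f₀ · (v + u)/v = 69.56 × (1441 + 1)/1441 ≈ 69.6 kHz.
On reflection it acts as a source moving toward the stationary detector: f₂ = f₁ · v/(v − u) = 69.6 × 1441/1440 ≈ 69.7 kHz.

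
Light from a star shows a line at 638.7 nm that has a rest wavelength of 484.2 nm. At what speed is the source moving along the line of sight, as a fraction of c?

λ'/λ₀ = 1.3191 > 1 (redshift), so the source is receding.
λ'/λ₀ = √((1 + β)/(1 − β)) for a receding source ⇒ β = (r² − 1)/(r² + 1) with r = λ'/λ₀.
β = (1.7400 − 1)/(1.7400 + 1) ≈ 0.270.

0.270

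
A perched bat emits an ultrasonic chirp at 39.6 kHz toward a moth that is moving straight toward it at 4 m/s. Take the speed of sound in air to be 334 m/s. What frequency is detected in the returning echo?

At the moth (a moving observer), f₁ = f₀ · (v + u)/v = 39.6 × 338/334 ≈ 40.1 kHz.
The reflection then acts as a moving source: f₂ = f₁ · v/(v − u) ≈ 40.6 kHz.

40.6 kHz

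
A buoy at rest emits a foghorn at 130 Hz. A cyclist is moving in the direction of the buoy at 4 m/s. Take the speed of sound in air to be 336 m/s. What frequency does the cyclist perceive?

Moving observer, stationary source: f' = f · (v + v_o)/v.
f' = 130 × (336 + 4)/336 = 130 × 340/336 ≈ 132 Hz.

132 Hz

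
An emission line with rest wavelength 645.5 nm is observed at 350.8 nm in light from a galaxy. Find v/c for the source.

0.544

λ'/λ₀ = 0.5435 < 1 (blueshift), so the source is approaching.
λ'/λ₀ = √((1 − β)/(1 + β)) for an approaching source ⇒ β = (1 − r²)/(1 + r²) with r = λ'/λ₀.
β = (1 − 0.2953)/(1 + 0.2953) ≈ 0.544.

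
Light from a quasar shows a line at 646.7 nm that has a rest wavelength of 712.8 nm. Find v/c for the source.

0.097c

λ'/λ₀ = 0.9073 < 1 (blueshift), so the source is approaching.
λ'/λ₀ = √((1 − β)/(1 + β)) for an approaching source ⇒ β = (1 − r²)/(1 + r²) with r = λ'/λ₀.
β = (1 − 0.8231)/(1 + 0.8231) ≈ 0.097.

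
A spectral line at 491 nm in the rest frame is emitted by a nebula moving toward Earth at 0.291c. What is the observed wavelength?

363.9 nm

Relativistic Doppler for wavelength: λ' = λ₀ · √((1 − β)/(1 + β)).
λ' = 491 × √(0.7090/1.2910) = 491 × 0.74107 ≈ 363.9 nm.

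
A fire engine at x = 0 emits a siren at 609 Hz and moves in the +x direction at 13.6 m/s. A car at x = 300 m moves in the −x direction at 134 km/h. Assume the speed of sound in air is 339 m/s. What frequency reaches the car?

134 km/h = 37.22 m/s.
The observer lies on the +x side, so the source is heading toward the observer and the observer is heading toward the source.
With source approaching and observer approaching, f' = f · (v + v_o)/(v − v_s).
f' = 609 × (339 + 37.22)/(339 − 13.6) = 609 × 376.22/325.4 ≈ 704 Hz.

704 Hz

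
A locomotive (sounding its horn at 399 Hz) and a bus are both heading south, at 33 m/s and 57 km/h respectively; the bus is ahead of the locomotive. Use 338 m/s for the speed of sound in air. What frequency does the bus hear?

57 km/h = 15.83 m/s.
The bus is ahead, so the locomotive is moving toward it while the bus is moving away from the locomotive.
With source approaching and observer receding, f' = f · (v − v_o)/(v − v_s).
f' = 399 × (338 − 15.83)/(338 − 33) = 399 × 322.17/305 ≈ 421 Hz.

421 Hz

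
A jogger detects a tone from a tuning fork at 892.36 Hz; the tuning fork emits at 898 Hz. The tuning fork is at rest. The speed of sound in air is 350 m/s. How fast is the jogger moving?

f' < f, so the jogger is receding.
f' = f · (v − v_o)/v ⇒ v_o = v · |f'/f − 1|.
v_o = 350 × |892.36/898 − 1| = 350 × 0.006281 ≈ 2.20 m/s.

2.20 m/s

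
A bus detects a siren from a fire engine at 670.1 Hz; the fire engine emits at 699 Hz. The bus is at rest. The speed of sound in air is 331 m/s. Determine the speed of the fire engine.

f' < f, so the fire engine is receding.
f' = f · v/(v + v_s) ⇒ v_s = v · |1 − f/f'|.
v_s = 331 × |1 − 699/670.1| = 331 × 0.04313 ≈ 14.3 m/s.

14.3 m/s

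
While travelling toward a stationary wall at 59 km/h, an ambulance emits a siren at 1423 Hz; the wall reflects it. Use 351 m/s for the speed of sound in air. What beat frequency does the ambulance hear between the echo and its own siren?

139 Hz

59 km/h = 16.39 m/s.
The wall receives the sound from a moving source: f₁ = f₀ · v/(v − v_e) = 1423 × 351/334.61 ≈ 1492.7 Hz.
On the return leg the ambulance is a moving observer: f₂ = f₁ · (v + v_e)/v = 1492.7 × 367.39/351 ≈ 1562.4 Hz.
Equivalently f₂ = f₀ · (v + v_e)/(v − v_e).
Beat against the emitted tone: |f₂ − f₀| = 2v_e·f₀/(v − v_e) = 2 × 16.39 × 1423/334.61 ≈ 139 Hz.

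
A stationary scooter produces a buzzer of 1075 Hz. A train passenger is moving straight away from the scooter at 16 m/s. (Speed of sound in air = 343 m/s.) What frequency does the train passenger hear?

1025 Hz

Moving observer, stationary source: f' = f · (v − v_o)/v.
f' = 1075 × (343 − 16)/343 = 1075 × 327/343 ≈ 1025 Hz.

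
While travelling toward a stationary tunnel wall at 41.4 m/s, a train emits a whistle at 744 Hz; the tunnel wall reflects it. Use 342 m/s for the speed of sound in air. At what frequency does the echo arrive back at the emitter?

949 Hz

The tunnel wall receives the sound from a moving source: f₁ = f₀ · v/(v − v_e) = 744 × 342/300.6 ≈ 846 Hz.
On the return leg the train is a moving observer: f₂ = f₁ · (v + v_e)/v = 846 × 383.4/342 ≈ 949 Hz.
Equivalently f₂ = f₀ · (v + v_e)/(v − v_e).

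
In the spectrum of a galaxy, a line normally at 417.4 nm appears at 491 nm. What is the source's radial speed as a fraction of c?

0.161

λ'/λ₀ = 1.1763 > 1 (redshift), so the source is receding.
λ'/λ₀ = √((1 + β)/(1 − β)) for a receding source ⇒ β = (r² − 1)/(r² + 1) with r = λ'/λ₀.
β = (1.3838 − 1)/(1.3838 + 1) ≈ 0.161.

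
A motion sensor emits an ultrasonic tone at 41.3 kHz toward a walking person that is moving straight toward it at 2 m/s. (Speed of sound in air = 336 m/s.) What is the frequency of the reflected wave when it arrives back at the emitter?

41.8 kHz

The walking person first receives the wave as a moving observer: f₁ = f₀ · (v + u)/v = 41.3 × (336 + 2)/336 ≈ 41.5 kHz.
The reflection then acts as a moving source: f₂ = f₁ · v/(v − u) ≈ 41.8 kHz.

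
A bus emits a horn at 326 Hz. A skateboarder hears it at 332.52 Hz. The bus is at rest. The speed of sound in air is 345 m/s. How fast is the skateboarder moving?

6.9 m/s

f' > f, so the skateboarder is approaching.
f' = f · (v + v_o)/v ⇒ v_o = v · |f'/f − 1|.
v_o = 345 × |332.52/326 − 1| = 345 × 0.02 ≈ 6.9 m/s.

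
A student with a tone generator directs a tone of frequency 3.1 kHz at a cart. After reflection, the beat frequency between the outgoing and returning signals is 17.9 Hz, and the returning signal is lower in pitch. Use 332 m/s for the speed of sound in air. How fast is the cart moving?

Double Doppler shift off a moving reflector: f₂ = f₀ · (v + u)/(v − u) (u > 0 toward emitter).
Returning signal is lower, so f₂ = f₀ − Δf = 3100 − 17.9 = 3082.1 Hz.
Rearranging, u = v · (f₂ − f₀)/(f₂ + f₀) = 332 × -17.9/6182.1 ≈ -0.96 m/s.
So the cart is moving at 0.96 m/s away from the emitter.

0.96 m/s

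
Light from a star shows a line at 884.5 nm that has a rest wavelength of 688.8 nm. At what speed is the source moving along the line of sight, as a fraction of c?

λ'/λ₀ = 1.2841 > 1 (redshift), so the source is receding.
λ'/λ₀ = √((1 + β)/(1 − β)) for a receding source ⇒ β = (r² − 1)/(r² + 1) with r = λ'/λ₀.
β = (1.6490 − 1)/(1.6490 + 1) ≈ 0.245.

0.245c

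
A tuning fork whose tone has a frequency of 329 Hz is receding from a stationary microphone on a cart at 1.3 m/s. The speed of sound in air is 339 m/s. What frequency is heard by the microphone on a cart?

328 Hz

Moving source, stationary observer: f' = f · v/(v + v_s) since the source is receding.
f' = 329 × 339/(339 + 1.3) = 329 × 339/340.3 ≈ 328 Hz.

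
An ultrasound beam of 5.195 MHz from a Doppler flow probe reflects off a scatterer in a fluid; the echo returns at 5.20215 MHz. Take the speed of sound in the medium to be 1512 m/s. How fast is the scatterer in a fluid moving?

1.04 m/s

Double Doppler shift off a moving reflector: f₂ = f₀ · (v + u)/(v − u) (u > 0 toward emitter).
Rearranging, u = v · (f₂ − f₀)/(f₂ + f₀) = 1512 × 0.00715/10.39715 ≈ 1.04 m/s.
So the scatterer in a fluid is moving at 1.04 m/s toward the emitter.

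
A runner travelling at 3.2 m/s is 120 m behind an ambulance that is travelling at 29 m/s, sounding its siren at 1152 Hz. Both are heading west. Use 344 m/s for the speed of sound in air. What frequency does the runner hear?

1072 Hz

The runner is behind, so the ambulance is moving away from it while the runner is moving toward the ambulance.
Both move, so f' = f · (v + v_o)/(v + v_s).
f' = 1152 × (344 + 3.2)/(344 + 29) = 1152 × 347.2/373 ≈ 1072 Hz.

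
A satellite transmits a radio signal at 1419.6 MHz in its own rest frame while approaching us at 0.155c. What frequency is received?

1659.7 MHz

Relativistic Doppler for frequency: f' = f₀ · √((1 + β)/(1 − β)).
f' = 1419.6 × √(1.1550/0.8450) = 1419.6 × 1.16913 ≈ 1659.7 MHz.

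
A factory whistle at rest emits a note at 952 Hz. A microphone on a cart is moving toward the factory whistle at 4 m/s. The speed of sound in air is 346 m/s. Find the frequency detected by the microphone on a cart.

Only the observer moves, toward the source, so f' = f · (v + v_o)/v.
f' = 952 × (346 + 4)/346 = 952 × 350/346 ≈ 963 Hz.

963 Hz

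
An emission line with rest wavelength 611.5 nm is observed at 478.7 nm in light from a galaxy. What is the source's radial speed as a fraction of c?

λ'/λ₀ = 0.7828 < 1 (blueshift), so the source is approaching.
λ'/λ₀ = √((1 − β)/(1 + β)) for an approaching source ⇒ β = (1 − r²)/(1 + r²) with r = λ'/λ₀.
β = (1 − 0.6128)/(1 + 0.6128) ≈ 0.240.

0.240c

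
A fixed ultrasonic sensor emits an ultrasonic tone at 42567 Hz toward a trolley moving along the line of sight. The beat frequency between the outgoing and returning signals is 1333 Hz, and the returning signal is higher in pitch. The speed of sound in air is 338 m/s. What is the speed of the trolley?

Double Doppler shift off a moving reflector: f₂ = f₀ · (v + u)/(v − u) (u > 0 toward emitter).
Returning signal is higher, so f₂ = f₀ + Δf = 42567 + 1333 = 43900 Hz.
Rearranging, u = v · (f₂ − f₀)/(f₂ + f₀) = 338 × 1333/86467 ≈ 5.2 m/s.
So the trolley is moving at 5.2 m/s toward the emitter.

5.2 m/s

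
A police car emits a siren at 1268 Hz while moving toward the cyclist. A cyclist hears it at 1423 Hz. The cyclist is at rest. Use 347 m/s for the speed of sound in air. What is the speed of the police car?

38 m/s

f' = f · v/(v − v_s) ⇒ v_s = v · |1 − f/f'|.
v_s = 347 × |1 − 1268/1423| = 347 × 0.1089 ≈ 38 m/s.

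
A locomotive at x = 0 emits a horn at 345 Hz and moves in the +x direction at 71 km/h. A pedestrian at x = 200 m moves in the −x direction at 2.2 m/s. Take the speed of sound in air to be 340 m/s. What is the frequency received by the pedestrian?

369 Hz

71 km/h = 19.72 m/s.
The observer lies on the +x side, so the source is heading toward the observer and the observer is heading toward the source.
With source approaching and observer approaching, f' = f · (v + v_o)/(v − v_s).
f' = 345 × (340 + 2.2)/(340 − 19.72) = 345 × 342.2/320.28 ≈ 369 Hz.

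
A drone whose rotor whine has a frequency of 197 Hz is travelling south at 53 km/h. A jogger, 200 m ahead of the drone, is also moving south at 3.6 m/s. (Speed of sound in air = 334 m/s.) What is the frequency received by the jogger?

53 km/h = 14.72 m/s.
The jogger is ahead, so the drone is moving toward it while the jogger is moving away from the drone.
General Doppler shift: f' = f · (v − v_o)/(v − v_s).
f' = 197 × (334 − 3.6)/(334 − 14.72) = 197 × 330.4/319.28 ≈ 204 Hz.

204 Hz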